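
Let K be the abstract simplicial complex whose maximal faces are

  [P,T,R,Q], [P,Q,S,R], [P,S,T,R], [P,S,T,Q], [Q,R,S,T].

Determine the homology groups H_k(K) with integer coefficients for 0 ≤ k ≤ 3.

Take the total order P < Q < R < S < T on the vertex set. Then K (dimension 3) consists of the simplices:

  0-simplices (5): P, Q, R, S, T
  1-simplices (10): PQ, PR, PS, PT, QR, QS, QT, RS, RT, ST
  2-simplices (10): PQR, PQS, PQT, PRS, PRT, PST, QRS, QRT, QST, RST
  3-simplices (5): PQRS, PQRT, PQST, PRST, QRST

so the chain groups are C_0 ≅ Z^5, C_1 ≅ Z^10, C_2 ≅ Z^10, C_3 ≅ Z^5.

∂_1: C_1 → C_0 maps an edge to its endpoints' difference, ∂[p,q] = q − p. For instance
  ∂PT = T − P.
The 5×10 boundary matrix has rank 4 and Smith normal form diag(1,1,1,1).

Boundary ∂_2: C_2 → C_1 maps a triangle to the signed sum of its edges. For instance
  ∂PST = ST − PT + PS,
  ∂PRS = RS − PS + PR.
As a 10×10 matrix over Z this has rank 6, with invariant factors (1,1,1,1,1,1).

∂_3: C_3 → C_2 sends each 3-simplex σ to the alternating sum Σ_i (−1)^i (σ with its i-th vertex removed). For instance
  ∂PQST = QST − PST + PQT − PQS,
  ∂PQRS = QRS − PRS + PQS − PQR.
The resulting 10×5 matrix has rank 4, and its Smith normal form has invariant factors (1,1,1,1).

Computing H_k = (kernel of ∂_k) / (image of ∂_{k+1}):

  H_0: rank C_0 − rank ∂_1 = 5 − 4 = 1, and the invariant factors of ∂_1 are all 1, so H_0 ≅ Z.
  H_1: rank ker ∂_1 − rank ∂_2 = (10 − 4) − 6 = 0, and the invariant factors of ∂_2 are all 1, so H_1 ≅ 0.
  H_2: rank ker ∂_2 − rank ∂_3 = (10 − 6) − 4 = 0, and the invariant factors of ∂_3 are all 1, so H_2 ≅ 0.
  H_3: rank ker ∂_3 − rank ∂_4 = (5 − 4) − 0 = 1, and there is no ∂_4, so H_3 ≅ Z.

H_0 ≅ Z,  H_1 = 0,  H_2 = 0,  H_3 ≅ Z.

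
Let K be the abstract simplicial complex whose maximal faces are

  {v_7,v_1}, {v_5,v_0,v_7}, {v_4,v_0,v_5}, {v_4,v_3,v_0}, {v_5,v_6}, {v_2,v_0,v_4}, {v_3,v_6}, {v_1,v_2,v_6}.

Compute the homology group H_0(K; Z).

Fix the vertex order v_0 < v_1 < v_2 < v_3 < v_4 < v_5 < v_6 < v_7 and write every simplex with vertices in increasing order. Then dim K = 2 and the simplices of K are:

  0-simplices (8): [v_0], [v_1], [v_2], [v_3], [v_4], [v_5], [v_6], [v_7]
  1-simplices (15): (15 of them)
  2-simplices (5): [v_0,v_2,v_4], [v_0,v_3,v_4], [v_0,v_4,v_5], [v_0,v_5,v_7], [v_1,v_2,v_6]

giving chain groups C_0 ≅ Z^8, C_1 ≅ Z^15, C_2 ≅ Z^5.

Boundary ∂_1: C_1 → C_0 maps an edge to its endpoints' difference, ∂[p,q] = q − p. For instance
  ∂[v_0,v_3] = [v_3] − [v_0].
The resulting 8×15 matrix has rank 7, and its Smith normal form has invariant factors (1,1,1,1,1,1,1).

The boundary map ∂_2: C_2 → C_1 acts by ∂[p,q,r] = [q,r] − [p,r] + [p,q]. For instance
  ∂[v_0,v_2,v_4] = [v_2,v_4] − [v_0,v_4] + [v_0,v_2],
  ∂[v_0,v_5,v_7] = [v_5,v_7] − [v_0,v_7] + [v_0,v_5].
As a 15×5 matrix over Z this has rank 5, with invariant factors (1,1,1,1,1).

Reading off H_k = ker ∂_k / im ∂_{k+1}:

  H_0: rank C_0 − rank ∂_1 = 8 − 7 = 1, and the invariant factors of ∂_1 are all 1, so H_0 = Z.

H_0 ≅ Z.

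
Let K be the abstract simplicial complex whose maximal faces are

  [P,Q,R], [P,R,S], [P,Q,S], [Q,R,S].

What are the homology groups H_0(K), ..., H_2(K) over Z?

H_0 = Z,  H_1 = 0,  H_2 = Z.

Take the total order P < Q < R < S on the vertex set. Then K (dimension 2) consists of the simplices:

  0-simplices (4): P, Q, R, S
  1-simplices (6): PQ, PR, PS, QR, QS, RS
  2-simplices (4): PQR, PQS, PRS, QRS

so the chain groups are C_0 ≅ Z^4, C_1 ≅ Z^6, C_2 ≅ Z^4.

∂_1: C_1 → C_0 maps an edge to its endpoints' difference, ∂[p,q] = q − p. For instance
  ∂QR = R − Q.
As a 4×6 matrix over Z this has rank 3, with invariant factors (1,1,1).

The boundary map ∂_2: C_2 → C_1 sends each 2-simplex [p,q,r] to [q,r] − [p,r] + [p,q]. For instance
  ∂PRS = RS − PS + PR,
  ∂PQS = QS − PS + PQ.
This gives a 6×4 integer matrix of rank 3; reducing to Smith normal form yields diagonal entries (1,1,1).

Reading off H_k = ker ∂_k / im ∂_{k+1}:

  H_0: rank C_0 − rank ∂_1 = 4 − 3 = 1, and the invariant factors of ∂_1 are all 1, so H_0 ≅ Z.
  H_1: rank ker ∂_1 − rank ∂_2 = (6 − 3) − 3 = 0, and the invariant factors of ∂_2 are all 1, so H_1 ≅ 0.
  H_2: rank ker ∂_2 − rank ∂_3 = (4 − 3) − 0 = 1, and there is no ∂_3, so H_2 ≅ Z.

As a check, the Euler characteristic is 4 − 6 + 4 = 2, which agrees with 1 − 0 + 1 = 2.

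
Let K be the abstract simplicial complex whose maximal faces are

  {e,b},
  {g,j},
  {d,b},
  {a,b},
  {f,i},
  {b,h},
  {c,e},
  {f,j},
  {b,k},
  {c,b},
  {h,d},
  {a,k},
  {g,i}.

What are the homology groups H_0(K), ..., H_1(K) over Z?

H_0 = Z^2,  H_1 = Z^4.

K has 11 vertices, 13 edges.
rank ∂_0 = 0, rank ∂_1 = 9 ⇒ b_0 = 11 − 0 − 9 = 2; all invariant factors of ∂_1 are 1 so no torsion. So H_0 = Z^2.
rank ∂_1 = 9, rank ∂_2 = 0 ⇒ b_1 = 13 − 9 − 0 = 4. So H_1 = Z^4.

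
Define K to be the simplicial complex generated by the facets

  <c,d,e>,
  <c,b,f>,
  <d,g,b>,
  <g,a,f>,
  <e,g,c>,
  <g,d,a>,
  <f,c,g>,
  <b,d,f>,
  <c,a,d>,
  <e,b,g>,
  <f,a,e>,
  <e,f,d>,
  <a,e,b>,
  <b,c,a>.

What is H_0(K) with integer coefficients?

H_0 = Z.

Fix the vertex order a < b < c < d < e < f < g and write every simplex with vertices in increasing order. Then dim K = 2 and the simplices of K are:

  0-simplices (7): a, b, c, d, e, f, g
  1-simplices (21): ab, ac, ad, ae, af, ag, bc, bd, be, bf, bg, cd, ce, cf, cg, de, df, dg, ef, eg, fg
  2-simplices (14): abc, abe, acd, adg, aef, afg, bcf, bdf, bdg, beg, cde, ceg, cfg, def

so the chain groups are C_0 ≅ Z^7, C_1 ≅ Z^21, C_2 ≅ Z^14.

The boundary map ∂_1: C_1 → C_0 is given by ∂[p,q] = [q] − [p]. For instance
  ∂eg = g − e.
The 7×21 boundary matrix has rank 6 and Smith normal form diag(1,1,1,1,1,1).

Boundary ∂_2: C_2 → C_1 acts by ∂[p,q,r] = [q,r] − [p,r] + [p,q]. For instance
  ∂bcf = cf − bf + bc,
  ∂ceg = eg − cg + ce.
As a 21×14 matrix over Z this has rank 13, with invariant factors (1,1,1,1,1,1,1,1,1,1,1,1,1).

Computing H_k = (kernel of ∂_k) / (image of ∂_{k+1}):

  H_0: rank C_0 − rank ∂_1 = 7 − 6 = 1, and the invariant factors of ∂_1 are all 1, so H_0 = Z.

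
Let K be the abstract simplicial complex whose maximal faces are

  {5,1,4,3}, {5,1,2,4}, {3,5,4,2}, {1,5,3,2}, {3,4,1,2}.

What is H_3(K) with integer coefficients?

Order the vertices as 1 < 2 < 3 < 4 < 5. Listing each simplex with vertices in this order, K has dimension 3 with simplices:

  0-simplices (5): [1], [2], [3], [4], [5]
  1-simplices (10): [1,2], [1,3], [1,4], [1,5], [2,3], [2,4], [2,5], [3,4], [3,5], [4,5]
  2-simplices (10): [1,2,3], [1,2,4], [1,2,5], [1,3,4], [1,3,5], [1,4,5], [2,3,4], [2,3,5], [2,4,5], [3,4,5]
  3-simplices (5): [1,2,3,4], [1,2,3,5], [1,2,4,5], [1,3,4,5], [2,3,4,5]

Hence C_0 ≅ Z^5, C_1 ≅ Z^10, C_2 ≅ Z^10, C_3 ≅ Z^5.

∂_1: C_1 → C_0 maps an edge to its endpoints' difference, ∂[p,q] = q − p. For instance
  ∂[1,3] = [3] − [1].
As a 5×10 matrix over Z this has rank 4, with invariant factors (1,1,1,1).

∂_2: C_2 → C_1 sends each 2-simplex [p,q,r] to [q,r] − [p,r] + [p,q]. For instance
  ∂[1,4,5] = [4,5] − [1,5] + [1,4],
  ∂[1,2,3] = [2,3] − [1,3] + [1,2].
The 10×10 boundary matrix has rank 6 and Smith normal form diag(1,1,1,1,1,1).

The boundary map ∂_3: C_3 → C_2 sends each 3-simplex σ to the alternating sum Σ_i (−1)^i (σ with its i-th vertex removed). For instance
  ∂[1,2,4,5] = [2,4,5] − [1,4,5] + [1,2,5] − [1,2,4],
  ∂[1,2,3,5] = [2,3,5] − [1,3,5] + [1,2,5] − [1,2,3].
This gives a 10×5 integer matrix of rank 4; reducing to Smith normal form yields diagonal entries (1,1,1,1).

From H_k ≅ ker(∂_k) / im(∂_{k+1}) we obtain:

  H_3: rank ker ∂_3 − rank ∂_4 = (5 − 4) − 0 = 1, and there is no ∂_4, so H_3 ≅ Z.

(K is a triangulation of the 3-sphere S^3.)

H_3 = Z.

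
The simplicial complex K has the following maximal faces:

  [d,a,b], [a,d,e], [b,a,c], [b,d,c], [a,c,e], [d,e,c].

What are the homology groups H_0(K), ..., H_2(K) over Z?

H_0 = Z,  H_1 = 0,  H_2 = Z.

Fix the vertex order a < b < c < d < e and write every simplex with vertices in increasing order. Then dim K = 2 and the simplices of K are:

  0-simplices (5): a, b, c, d, e
  1-simplices (9): ab, ac, ad, ae, bc, bd, cd, ce, de
  2-simplices (6): abc, abd, ace, ade, bcd, cde

so the chain groups are C_0 ≅ Z^5, C_1 ≅ Z^9, C_2 ≅ Z^6.

∂_1: C_1 → C_0 is given by ∂[p,q] = [q] − [p]. For instance
  ∂ab = b − a.
The resulting 5×9 matrix has rank 4, and its Smith normal form has invariant factors (1,1,1,1).

Boundary ∂_2: C_2 → C_1 maps a triangle to the signed sum of its edges. For instance
  ∂ade = de − ae + ad,
  ∂cde = de − ce + cd.
The resulting 9×6 matrix has rank 5, and its Smith normal form has invariant factors (1,1,1,1,1).

Now H_k = ker ∂_k / im ∂_{k+1}, so:

  H_0: rank C_0 − rank ∂_1 = 5 − 4 = 1, and the invariant factors of ∂_1 are all 1, so H_0 = Z.
  H_1: rank ker ∂_1 − rank ∂_2 = (9 − 4) − 5 = 0, and the invariant factors of ∂_2 are all 1, so H_1 = 0.
  H_2: rank ker ∂_2 − rank ∂_3 = (6 − 5) − 0 = 1, and there is no ∂_3, so H_2 = Z.

As a check, the Euler characteristic is 5 − 9 + 6 = 2, which agrees with 1 − 0 + 1 = 2.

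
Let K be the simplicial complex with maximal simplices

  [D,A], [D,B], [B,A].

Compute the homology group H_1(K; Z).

Take the total order A < B < D on the vertex set. Then K (dimension 1) consists of the simplices:

  0-simplices (3): A, B, D
  1-simplices (3): AB, AD, BD

Hence C_0 ≅ Z^3, C_1 ≅ Z^3.

∂_1: C_1 → C_0 sends each edge [p,q] (with p < q) to q − p. For instance
  ∂BD = D − B.
As a 3×3 matrix over Z this has rank 2, with invariant factors (1,1).

Computing H_k = (kernel of ∂_k) / (image of ∂_{k+1}):

  H_1: rank ker ∂_1 − rank ∂_2 = (3 − 2) − 0 = 1, and there is no ∂_2, so H_1 ≅ Z.

H_1 = Z.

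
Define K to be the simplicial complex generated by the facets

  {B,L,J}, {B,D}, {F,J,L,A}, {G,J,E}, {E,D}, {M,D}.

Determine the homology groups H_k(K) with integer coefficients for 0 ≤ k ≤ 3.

K has 9 vertices, 14 edges, 6 triangles, 1 3-simplex.
rank ∂_0 = 0, rank ∂_1 = 8 ⇒ b_0 = 9 − 0 − 8 = 1; all invariant factors of ∂_1 are 1 so no torsion. So H_0 ≅ Z.
rank ∂_1 = 8, rank ∂_2 = 5 ⇒ b_1 = 14 − 8 − 5 = 1; all invariant factors of ∂_2 are 1 so no torsion. So H_1 ≅ Z.
rank ∂_2 = 5, rank ∂_3 = 1 ⇒ b_2 = 6 − 5 − 1 = 0; all invariant factors of ∂_3 are 1 so no torsion. So H_2 ≅ 0.
rank ∂_3 = 1, rank ∂_4 = 0 ⇒ b_3 = 1 − 1 − 0 = 0. So H_3 ≅ 0.

H_0 = Z,  H_1 = Z,  H_2 = 0,  H_3 = 0.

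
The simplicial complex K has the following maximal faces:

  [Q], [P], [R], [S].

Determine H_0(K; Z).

Fix the vertex order P < Q < R < S and write every simplex with vertices in increasing order. Then dim K = 0 and the simplices of K are:

  0-simplices (4): P, Q, R, S

Hence C_0 ≅ Z^4.

Now H_k = ker ∂_k / im ∂_{k+1}, so:

  H_0: rank C_0 − rank ∂_1 = 4 − 0 = 4, and there is no ∂_1, so H_0 = Z^4.

H_0 ≅ Z^4.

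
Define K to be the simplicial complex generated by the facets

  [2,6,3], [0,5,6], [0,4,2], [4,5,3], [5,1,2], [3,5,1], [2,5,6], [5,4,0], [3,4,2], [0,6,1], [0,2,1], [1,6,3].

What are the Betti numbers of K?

b_0 = 1, b_1 = 0, b_2 = 0.

Order the vertices as 0 < 1 < 2 < 3 < 4 < 5 < 6. Listing each simplex with vertices in this order, K has dimension 2 with simplices:

  0-simplices (7): [0], [1], [2], [3], [4], [5], [6]
  1-simplices (18): [0,1], [0,2], [0,4], [0,5], [0,6], [1,2], [1,3], [1,5], [1,6], [2,3], [2,4], [2,5], [2,6], [3,4], [3,5], [3,6], [4,5], [5,6]
  2-simplices (12): [0,1,2], [0,1,6], [0,2,4], [0,4,5], [0,5,6], [1,2,5], [1,3,5], [1,3,6], [2,3,4], [2,3,6], [2,5,6], [3,4,5]

Hence C_0 ≅ Z^7, C_1 ≅ Z^18, C_2 ≅ Z^12.

Boundary ∂_1: C_1 → C_0 sends each edge [p,q] (with p < q) to q − p.
This gives a 7×18 integer matrix of rank 6; reducing to Smith normal form yields diagonal entries (1,1,1,1,1,1).

Boundary ∂_2: C_2 → C_1 maps a triangle to the signed sum of its edges. For instance
  ∂[0,4,5] = [4,5] − [0,5] + [0,4],
  ∂[2,3,4] = [3,4] − [2,4] + [2,3].
The resulting 18×12 matrix has rank 12, and its Smith normal form has invariant factors (1,1,1,1,1,1,1,1,1,1,1,2).

From H_k ≅ ker(∂_k) / im(∂_{k+1}) we obtain:

  H_0: rank C_0 − rank ∂_1 = 7 − 6 = 1, and the invariant factors of ∂_1 are all 1, so H_0 ≅ Z.
  H_1: rank ker ∂_1 − rank ∂_2 = (18 − 6) − 12 = 0, and ∂_2 has invariant factor 2 > 1, so H_1 ≅ Z/2.
  H_2: rank ker ∂_2 − rank ∂_3 = (12 − 12) − 0 = 0, and there is no ∂_3, so H_2 ≅ 0.

Hence the Betti numbers are b_0 = 1, b_1 = 0, b_2 = 0.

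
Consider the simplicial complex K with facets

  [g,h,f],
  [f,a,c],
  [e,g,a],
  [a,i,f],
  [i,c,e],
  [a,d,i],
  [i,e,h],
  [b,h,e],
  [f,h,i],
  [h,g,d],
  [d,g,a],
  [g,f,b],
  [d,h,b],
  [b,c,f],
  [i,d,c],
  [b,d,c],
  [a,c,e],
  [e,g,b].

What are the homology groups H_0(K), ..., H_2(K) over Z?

H_0 = Z,  H_1 = Z ⊕ Z/2Z,  H_2 = 0.

Fix the vertex order a < b < c < d < e < f < g < h < i and write every simplex with vertices in increasing order. Then dim K = 2 and the simplices of K are:

  0-simplices (9): a, b, c, d, e, f, g, h, i
  1-simplices (27): ac, ad, ae, af, ag, ai, bc, bd, be, bf, bg, bh, cd, ce, cf, ci, dg, dh, di, eg, eh, ei, fg, fh, fi, gh, hi
  2-simplices (18): ace, acf, adg, adi, aeg, afi, bcd, bcf, bdh, beg, beh, bfg, cdi, cei, dgh, ehi, fgh, fhi

so the chain groups are C_0 ≅ Z^9, C_1 ≅ Z^27, C_2 ≅ Z^18.

The boundary map ∂_1: C_1 → C_0 is given by ∂[p,q] = [q] − [p]. For instance
  ∂ce = e − c.
This gives a 9×27 integer matrix of rank 8; reducing to Smith normal form yields diagonal entries (1,1,1,1,1,1,1,1).

∂_2: C_2 → C_1 maps a triangle to the signed sum of its edges. For instance
  ∂bfg = fg − bg + bf,
  ∂bdh = dh − bh + bd.
As a 27×18 matrix over Z this has rank 18, with invariant factors (1,1,1,1,1,1,1,1,1,1,1,1,1,1,1,1,1,2).

Reading off H_k = ker ∂_k / im ∂_{k+1}:

  H_0: rank C_0 − rank ∂_1 = 9 − 8 = 1, and the invariant factors of ∂_1 are all 1, so H_0 = Z.
  H_1: rank ker ∂_1 − rank ∂_2 = (27 − 8) − 18 = 1, and ∂_2 has invariant factor 2 > 1, so H_1 = Z ⊕ Z/2Z.
  H_2: rank ker ∂_2 − rank ∂_3 = (18 − 18) − 0 = 0, and there is no ∂_3, so H_2 = 0.

As a check, the Euler characteristic is 9 − 27 + 18 = 0, which agrees with 1 − 1 + 0 = 0.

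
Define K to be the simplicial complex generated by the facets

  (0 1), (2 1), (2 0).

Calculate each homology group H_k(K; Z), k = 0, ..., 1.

Fix the vertex order 0 < 1 < 2 and write every simplex with vertices in increasing order. Then dim K = 1 and the simplices of K are:

  0-simplices (3): [0], [1], [2]
  1-simplices (3): [0,1], [0,2], [1,2]

giving chain groups C_0 ≅ Z^3, C_1 ≅ Z^3.

∂_1: C_1 → C_0 maps an edge to its endpoints' difference, ∂[p,q] = q − p. For instance
  ∂[0,1] = [1] − [0].
This gives a 3×3 integer matrix of rank 2; reducing to Smith normal form yields diagonal entries (1,1).

Now H_k = ker ∂_k / im ∂_{k+1}, so:

  H_0: rank C_0 − rank ∂_1 = 3 − 2 = 1, and the invariant factors of ∂_1 are all 1, so H_0 ≅ Z.
  H_1: rank ker ∂_1 − rank ∂_2 = (3 − 2) − 0 = 1, and there is no ∂_2, so H_1 ≅ Z.

As a check, the Euler characteristic is 3 − 3 = 0, which agrees with 1 − 1 = 0.
(K is a triangulation of the circle S^1.)

H_0 = Z,  H_1 = Z.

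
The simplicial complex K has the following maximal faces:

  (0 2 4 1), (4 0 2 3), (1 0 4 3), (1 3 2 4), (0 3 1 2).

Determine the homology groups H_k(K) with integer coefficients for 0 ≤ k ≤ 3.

H_0 = Z,  H_1 = 0,  H_2 = 0,  H_3 = Z.

K has 5 vertices, 10 edges, 10 triangles, 5 3-simplices.
rank ∂_0 = 0, rank ∂_1 = 4 ⇒ b_0 = 5 − 0 − 4 = 1; all invariant factors of ∂_1 are 1 so no torsion. So H_0 ≅ Z.
rank ∂_1 = 4, rank ∂_2 = 6 ⇒ b_1 = 10 − 4 − 6 = 0; all invariant factors of ∂_2 are 1 so no torsion. So H_1 ≅ 0.
rank ∂_2 = 6, rank ∂_3 = 4 ⇒ b_2 = 10 − 6 − 4 = 0; all invariant factors of ∂_3 are 1 so no torsion. So H_2 ≅ 0.
rank ∂_3 = 4, rank ∂_4 = 0 ⇒ b_3 = 5 − 4 − 0 = 1. So H_3 ≅ Z.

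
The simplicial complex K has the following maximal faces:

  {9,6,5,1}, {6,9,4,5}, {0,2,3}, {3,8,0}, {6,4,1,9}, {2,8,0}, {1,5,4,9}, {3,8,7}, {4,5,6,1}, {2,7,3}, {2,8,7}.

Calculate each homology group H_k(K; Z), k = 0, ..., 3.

H_0 = Z^2,  H_1 = 0,  H_2 = Z,  H_3 = Z.

We work with the vertex ordering 0 < 1 < 2 < 3 < 4 < 5 < 6 < 7 < 8 < 9. The simplices of K, each written with vertices in increasing order, are:

  0-simplices (10): [0], [1], [2], [3], [4], [5], [6], [7], [8], [9]
  1-simplices (19): [0,2], [0,3], [0,8], [1,4], [1,5], [1,6], [1,9], [2,3], [2,7], [2,8], [3,7], [3,8], [4,5], [4,6], [4,9], [5,6], [5,9], [6,9], [7,8]
  2-simplices (16): [0,2,3], [0,2,8], [0,3,8], [1,4,5], [1,4,6], [1,4,9], [1,5,6], [1,5,9], [1,6,9], [2,3,7], [2,7,8], [3,7,8], [4,5,6], [4,5,9], [4,6,9], [5,6,9]
  3-simplices (5): [1,4,5,6], [1,4,5,9], [1,4,6,9], [1,5,6,9], [4,5,6,9]

so the chain groups are C_0 ≅ Z^10, C_1 ≅ Z^19, C_2 ≅ Z^16, C_3 ≅ Z^5.

Boundary ∂_1: C_1 → C_0 maps an edge to its endpoints' difference, ∂[p,q] = q − p.
The 10×19 boundary matrix has rank 8 and Smith normal form diag(1,1,1,1,1,1,1,1).

Boundary ∂_2: C_2 → C_1 acts by ∂[p,q,r] = [q,r] − [p,r] + [p,q]. For instance
  ∂[1,4,6] = [4,6] − [1,6] + [1,4],
  ∂[3,7,8] = [7,8] − [3,8] + [3,7].
The 19×16 boundary matrix has rank 11 and Smith normal form diag(1,1,1,1,1,1,1,1,1,1,1).

The boundary map ∂_3: C_3 → C_2 sends each 3-simplex σ to the alternating sum Σ_i (−1)^i (σ with its i-th vertex removed). For instance
  ∂[1,4,5,9] = [4,5,9] − [1,5,9] + [1,4,9] − [1,4,5],
  ∂[1,4,5,6] = [4,5,6] − [1,5,6] + [1,4,6] − [1,4,5].
This gives a 16×5 integer matrix of rank 4; reducing to Smith normal form yields diagonal entries (1,1,1,1).

Now H_k = ker ∂_k / im ∂_{k+1}, so:

  H_0: rank C_0 − rank ∂_1 = 10 − 8 = 2, and the invariant factors of ∂_1 are all 1, so H_0 ≅ Z^2.
  H_1: rank ker ∂_1 − rank ∂_2 = (19 − 8) − 11 = 0, and the invariant factors of ∂_2 are all 1, so H_1 ≅ 0.
  H_2: rank ker ∂_2 − rank ∂_3 = (16 − 11) − 4 = 1, and the invariant factors of ∂_3 are all 1, so H_2 ≅ Z.
  H_3: rank ker ∂_3 − rank ∂_4 = (5 − 4) − 0 = 1, and there is no ∂_4, so H_3 ≅ Z.

As a check, the Euler characteristic is 10 − 19 + 16 − 5 = 2, which agrees with 2 − 0 + 1 − 1 = 2.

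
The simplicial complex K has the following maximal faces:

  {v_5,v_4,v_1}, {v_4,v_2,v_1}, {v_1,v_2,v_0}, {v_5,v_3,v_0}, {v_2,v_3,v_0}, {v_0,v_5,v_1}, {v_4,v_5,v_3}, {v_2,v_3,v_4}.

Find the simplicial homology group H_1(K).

H_1 ≅ 0.

Fix the vertex order v_0 < v_1 < v_2 < v_3 < v_4 < v_5 and write every simplex with vertices in increasing order. Then dim K = 2 and the simplices of K are:

  0-simplices (6): [v_0], [v_1], [v_2], [v_3], [v_4], [v_5]
  1-simplices (12): [v_0,v_1], [v_0,v_2], [v_0,v_3], [v_0,v_5], [v_1,v_2], [v_1,v_4], [v_1,v_5], [v_2,v_3], [v_2,v_4], [v_3,v_4], [v_3,v_5], [v_4,v_5]
  2-simplices (8): [v_0,v_1,v_2], [v_0,v_1,v_5], [v_0,v_2,v_3], [v_0,v_3,v_5], [v_1,v_2,v_4], [v_1,v_4,v_5], [v_2,v_3,v_4], [v_3,v_4,v_5]

so the chain groups are C_0 ≅ Z^6, C_1 ≅ Z^12, C_2 ≅ Z^8.

The boundary map ∂_1: C_1 → C_0 sends each edge [p,q] (with p < q) to q − p.
This gives a 6×12 integer matrix of rank 5; reducing to Smith normal form yields diagonal entries (1,1,1,1,1).

The boundary map ∂_2: C_2 → C_1 sends each 2-simplex [p,q,r] to [q,r] − [p,r] + [p,q]. For instance
  ∂[v_3,v_4,v_5] = [v_4,v_5] − [v_3,v_5] + [v_3,v_4],
  ∂[v_2,v_3,v_4] = [v_3,v_4] − [v_2,v_4] + [v_2,v_3].
This gives a 12×8 integer matrix of rank 7; reducing to Smith normal form yields diagonal entries (1,1,1,1,1,1,1).

From H_k ≅ ker(∂_k) / im(∂_{k+1}) we obtain:

  H_1: rank ker ∂_1 − rank ∂_2 = (12 − 5) − 7 = 0, and the invariant factors of ∂_2 are all 1, so H_1 = 0.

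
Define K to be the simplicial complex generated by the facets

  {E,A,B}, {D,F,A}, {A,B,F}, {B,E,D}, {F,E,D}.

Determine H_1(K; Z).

Order the vertices as A < B < D < E < F. Listing each simplex with vertices in this order, K has dimension 2 with simplices:

  0-simplices (5): A, B, D, E, F
  1-simplices (10): AB, AD, AE, AF, BD, BE, BF, DE, DF, EF
  2-simplices (5): ABE, ABF, ADF, BDE, DEF

Hence C_0 ≅ Z^5, C_1 ≅ Z^10, C_2 ≅ Z^5.

Boundary ∂_1: C_1 → C_0 maps an edge to its endpoints' difference, ∂[p,q] = q − p.
The resulting 5×10 matrix has rank 4, and its Smith normal form has invariant factors (1,1,1,1).

Boundary ∂_2: C_2 → C_1 maps a triangle to the signed sum of its edges. For instance
  ∂ABF = BF − AF + AB,
  ∂ABE = BE − AE + AB.
This gives a 10×5 integer matrix of rank 5; reducing to Smith normal form yields diagonal entries (1,1,1,1,1).

Now H_k = ker ∂_k / im ∂_{k+1}, so:

  H_1: rank ker ∂_1 − rank ∂_2 = (10 − 4) − 5 = 1, and the invariant factors of ∂_2 are all 1, so H_1 = Z.

H_1 ≅ Z.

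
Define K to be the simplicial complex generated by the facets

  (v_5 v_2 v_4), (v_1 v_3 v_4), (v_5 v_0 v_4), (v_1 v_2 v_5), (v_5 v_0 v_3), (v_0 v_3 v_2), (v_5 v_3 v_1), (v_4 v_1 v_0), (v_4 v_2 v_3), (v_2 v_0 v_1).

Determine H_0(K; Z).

H_0 = Z.

Fix the vertex order v_0 < v_1 < v_2 < v_3 < v_4 < v_5 and write every simplex with vertices in increasing order. Then dim K = 2 and the simplices of K are:

  0-simplices (6): [v_0], [v_1], [v_2], [v_3], [v_4], [v_5]
  1-simplices (15): (15 of them)
  2-simplices (10): [v_0,v_1,v_2], [v_0,v_1,v_4], [v_0,v_2,v_3], [v_0,v_3,v_5], [v_0,v_4,v_5], [v_1,v_2,v_5], [v_1,v_3,v_4], [v_1,v_3,v_5], [v_2,v_3,v_4], [v_2,v_4,v_5]

giving chain groups C_0 ≅ Z^6, C_1 ≅ Z^15, C_2 ≅ Z^10.

Boundary ∂_1: C_1 → C_0 is given by ∂[p,q] = [q] − [p]. For instance
  ∂[v_2,v_5] = [v_5] − [v_2].
As a 6×15 matrix over Z this has rank 5, with invariant factors (1,1,1,1,1).

∂_2: C_2 → C_1 sends each 2-simplex [p,q,r] to [q,r] − [p,r] + [p,q]. For instance
  ∂[v_0,v_1,v_4] = [v_1,v_4] − [v_0,v_4] + [v_0,v_1],
  ∂[v_1,v_3,v_5] = [v_3,v_5] − [v_1,v_5] + [v_1,v_3].
The resulting 15×10 matrix has rank 10, and its Smith normal form has invariant factors (1,1,1,1,1,1,1,1,1,2).

Computing H_k = (kernel of ∂_k) / (image of ∂_{k+1}):

  H_0: rank C_0 − rank ∂_1 = 6 − 5 = 1, and the invariant factors of ∂_1 are all 1, so H_0 ≅ Z.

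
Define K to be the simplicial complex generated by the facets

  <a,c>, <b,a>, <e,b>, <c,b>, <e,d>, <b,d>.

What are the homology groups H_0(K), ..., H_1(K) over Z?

Take the total order a < b < c < d < e on the vertex set. Then K (dimension 1) consists of the simplices:

  0-simplices (5): a, b, c, d, e
  1-simplices (6): ab, ac, bc, bd, be, de

giving chain groups C_0 ≅ Z^5, C_1 ≅ Z^6.

∂_1: C_1 → C_0 sends each edge [p,q] (with p < q) to q − p.
The resulting 5×6 matrix has rank 4, and its Smith normal form has invariant factors (1,1,1,1).

Reading off H_k = ker ∂_k / im ∂_{k+1}:

  H_0: rank C_0 − rank ∂_1 = 5 − 4 = 1, and the invariant factors of ∂_1 are all 1, so H_0 = Z.
  H_1: rank ker ∂_1 − rank ∂_2 = (6 − 4) − 0 = 2, and there is no ∂_2, so H_1 = Z^2.

As a check, the Euler characteristic is 5 − 6 = -1, which agrees with 1 − 2 = -1.
(K is a triangulation of a wedge of 2 circles.)

H_0 = Z,  H_1 = Z^2.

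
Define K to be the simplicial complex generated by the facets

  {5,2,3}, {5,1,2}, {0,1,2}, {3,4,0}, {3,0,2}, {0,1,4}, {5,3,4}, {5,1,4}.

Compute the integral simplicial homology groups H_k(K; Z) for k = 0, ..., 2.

H_0 ≅ Z,  H_1 = 0,  H_2 ≅ Z.

Fix the vertex order 0 < 1 < 2 < 3 < 4 < 5 and write every simplex with vertices in increasing order. Then dim K = 2 and the simplices of K are:

  0-simplices (6): [0], [1], [2], [3], [4], [5]
  1-simplices (12): [0,1], [0,2], [0,3], [0,4], [1,2], [1,4], [1,5], [2,3], [2,5], [3,4], [3,5], [4,5]
  2-simplices (8): [0,1,2], [0,1,4], [0,2,3], [0,3,4], [1,2,5], [1,4,5], [2,3,5], [3,4,5]

giving chain groups C_0 ≅ Z^6, C_1 ≅ Z^12, C_2 ≅ Z^8.

∂_1: C_1 → C_0 sends each edge [p,q] (with p < q) to q − p. For instance
  ∂[0,2] = [2] − [0].
The 6×12 boundary matrix has rank 5 and Smith normal form diag(1,1,1,1,1).

∂_2: C_2 → C_1 acts by ∂[p,q,r] = [q,r] − [p,r] + [p,q]. For instance
  ∂[0,1,4] = [1,4] − [0,4] + [0,1],
  ∂[2,3,5] = [3,5] − [2,5] + [2,3].
The 12×8 boundary matrix has rank 7 and Smith normal form diag(1,1,1,1,1,1,1).

Now H_k = ker ∂_k / im ∂_{k+1}, so:

  H_0: rank C_0 − rank ∂_1 = 6 − 5 = 1, and the invariant factors of ∂_1 are all 1, so H_0 ≅ Z.
  H_1: rank ker ∂_1 − rank ∂_2 = (12 − 5) − 7 = 0, and the invariant factors of ∂_2 are all 1, so H_1 ≅ 0.
  H_2: rank ker ∂_2 − rank ∂_3 = (8 − 7) − 0 = 1, and there is no ∂_3, so H_2 ≅ Z.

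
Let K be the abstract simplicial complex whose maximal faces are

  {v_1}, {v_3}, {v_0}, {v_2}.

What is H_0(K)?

H_0 = Z^4.

We work with the vertex ordering v_0 < v_1 < v_2 < v_3. The simplices of K, each written with vertices in increasing order, are:

  0-simplices (4): [v_0], [v_1], [v_2], [v_3]

so the chain groups are C_0 ≅ Z^4.

Computing H_k = (kernel of ∂_k) / (image of ∂_{k+1}):

  H_0: rank C_0 − rank ∂_1 = 4 − 0 = 4, and there is no ∂_1, so H_0 = Z^4.

(K is a triangulation of a set of 4 points.)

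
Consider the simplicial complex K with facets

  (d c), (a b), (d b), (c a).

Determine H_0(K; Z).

Take the total order a < b < c < d on the vertex set. Then K (dimension 1) consists of the simplices:

  0-simplices (4): a, b, c, d
  1-simplices (4): ab, ac, bd, cd

so the chain groups are C_0 ≅ Z^4, C_1 ≅ Z^4.

∂_1: C_1 → C_0 sends each edge [p,q] (with p < q) to q − p. For instance
  ∂ac = c − a.
The 4×4 boundary matrix has rank 3 and Smith normal form diag(1,1,1).

Reading off H_k = ker ∂_k / im ∂_{k+1}:

  H_0: rank C_0 − rank ∂_1 = 4 − 3 = 1, and the invariant factors of ∂_1 are all 1, so H_0 = Z.

H_0 ≅ Z.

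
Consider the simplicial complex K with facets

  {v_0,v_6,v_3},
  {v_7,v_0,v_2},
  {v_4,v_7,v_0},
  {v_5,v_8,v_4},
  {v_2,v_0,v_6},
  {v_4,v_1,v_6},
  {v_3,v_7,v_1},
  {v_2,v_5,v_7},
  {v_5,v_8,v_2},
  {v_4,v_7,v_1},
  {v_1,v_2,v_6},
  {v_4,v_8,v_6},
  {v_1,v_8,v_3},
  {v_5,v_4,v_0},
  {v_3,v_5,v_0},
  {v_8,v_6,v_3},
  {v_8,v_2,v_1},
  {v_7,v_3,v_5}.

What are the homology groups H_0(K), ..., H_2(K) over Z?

Take the total order v_0 < v_1 < v_2 < v_3 < v_4 < v_5 < v_6 < v_7 < v_8 on the vertex set. Then K (dimension 2) consists of the simplices:

  0-simplices (9): [v_0], [v_1], [v_2], [v_3], [v_4], [v_5], [v_6], [v_7], [v_8]
  1-simplices (27): (27 of them)
  2-simplices (18): (18 of them)

giving chain groups C_0 ≅ Z^9, C_1 ≅ Z^27, C_2 ≅ Z^18.

∂_1: C_1 → C_0 is given by ∂[p,q] = [q] − [p]. For instance
  ∂[v_1,v_6] = [v_6] − [v_1].
The 9×27 boundary matrix has rank 8 and Smith normal form diag(1,1,1,1,1,1,1,1).

The boundary map ∂_2: C_2 → C_1 acts by ∂[p,q,r] = [q,r] − [p,r] + [p,q]. For instance
  ∂[v_4,v_6,v_8] = [v_6,v_8] − [v_4,v_8] + [v_4,v_6],
  ∂[v_3,v_6,v_8] = [v_6,v_8] − [v_3,v_8] + [v_3,v_6].
The resulting 27×18 matrix has rank 18, and its Smith normal form has invariant factors (1,1,1,1,1,1,1,1,1,1,1,1,1,1,1,1,1,2).

Computing H_k = (kernel of ∂_k) / (image of ∂_{k+1}):

  H_0: rank C_0 − rank ∂_1 = 9 − 8 = 1, and the invariant factors of ∂_1 are all 1, so H_0 = Z.
  H_1: rank ker ∂_1 − rank ∂_2 = (27 − 8) − 18 = 1, and ∂_2 has invariant factor 2 > 1, so H_1 = Z ⊕ Z/2.
  H_2: rank ker ∂_2 − rank ∂_3 = (18 − 18) − 0 = 0, and there is no ∂_3, so H_2 = 0.

H_0 ≅ Z,  H_1 ≅ Z ⊕ Z/2,  H_2 = 0.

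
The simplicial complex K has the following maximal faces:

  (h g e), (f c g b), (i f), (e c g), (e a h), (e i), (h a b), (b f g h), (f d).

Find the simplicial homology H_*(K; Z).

H_0 = Z,  H_1 = Z,  H_2 = 0,  H_3 = 0.

We work with the vertex ordering a < b < c < d < e < f < g < h < i. The simplices of K, each written with vertices in increasing order, are:

  0-simplices (9): a, b, c, d, e, f, g, h, i
  1-simplices (18): ab, ae, ah, bc, bf, bg, bh, ce, cf, cg, df, eg, eh, ei, fg, fh, fi, gh
  2-simplices (11): abh, aeh, bcf, bcg, bfg, bfh, bgh, ceg, cfg, egh, fgh
  3-simplices (2): bcfg, bfgh

giving chain groups C_0 ≅ Z^9, C_1 ≅ Z^18, C_2 ≅ Z^11, C_3 ≅ Z^2.

Boundary ∂_1: C_1 → C_0 sends each edge [p,q] (with p < q) to q − p. For instance
  ∂ei = i − e.
This gives a 9×18 integer matrix of rank 8; reducing to Smith normal form yields diagonal entries (1,1,1,1,1,1,1,1).

∂_2: C_2 → C_1 acts by ∂[p,q,r] = [q,r] − [p,r] + [p,q]. For instance
  ∂ceg = eg − cg + ce,
  ∂bcf = cf − bf + bc.
As a 18×11 matrix over Z this has rank 9, with invariant factors (1,1,1,1,1,1,1,1,1).

The boundary map ∂_3: C_3 → C_2 sends each 3-simplex σ to the alternating sum Σ_i (−1)^i (σ with its i-th vertex removed). For instance
  ∂bfgh = fgh − bgh + bfh − bfg,
  ∂bcfg = cfg − bfg + bcg − bcf.
The resulting 11×2 matrix has rank 2, and its Smith normal form has invariant factors (1,1).

Computing H_k = (kernel of ∂_k) / (image of ∂_{k+1}):

  H_0: rank C_0 − rank ∂_1 = 9 − 8 = 1, and the invariant factors of ∂_1 are all 1, so H_0 = Z.
  H_1: rank ker ∂_1 − rank ∂_2 = (18 − 8) − 9 = 1, and the invariant factors of ∂_2 are all 1, so H_1 = Z.
  H_2: rank ker ∂_2 − rank ∂_3 = (11 − 9) − 2 = 0, and the invariant factors of ∂_3 are all 1, so H_2 = 0.
  H_3: rank ker ∂_3 − rank ∂_4 = (2 − 2) − 0 = 0, and there is no ∂_4, so H_3 = 0.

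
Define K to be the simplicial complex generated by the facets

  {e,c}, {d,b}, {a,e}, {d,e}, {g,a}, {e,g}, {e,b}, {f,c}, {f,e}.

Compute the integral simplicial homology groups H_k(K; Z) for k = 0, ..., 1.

H_0 = Z,  H_1 = Z^3.

Order the vertices as a < b < c < d < e < f < g. Listing each simplex with vertices in this order, K has dimension 1 with simplices:

  0-simplices (7): a, b, c, d, e, f, g
  1-simplices (9): ae, ag, bd, be, ce, cf, de, ef, eg

giving chain groups C_0 ≅ Z^7, C_1 ≅ Z^9.

Boundary ∂_1: C_1 → C_0 maps an edge to its endpoints' difference, ∂[p,q] = q − p. For instance
  ∂eg = g − e.
The resulting 7×9 matrix has rank 6, and its Smith normal form has invariant factors (1,1,1,1,1,1).

Now H_k = ker ∂_k / im ∂_{k+1}, so:

  H_0: rank C_0 − rank ∂_1 = 7 − 6 = 1, and the invariant factors of ∂_1 are all 1, so H_0 ≅ Z.
  H_1: rank ker ∂_1 − rank ∂_2 = (9 − 6) − 0 = 3, and there is no ∂_2, so H_1 ≅ Z^3.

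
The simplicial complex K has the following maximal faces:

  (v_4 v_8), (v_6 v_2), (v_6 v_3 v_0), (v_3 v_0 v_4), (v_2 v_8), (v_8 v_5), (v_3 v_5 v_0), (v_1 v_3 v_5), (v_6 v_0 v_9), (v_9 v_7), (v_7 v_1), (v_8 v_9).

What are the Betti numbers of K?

b_0 = 1, b_1 = 4, b_2 = 0.

Order the vertices as v_0 < v_1 < v_2 < v_3 < v_4 < v_5 < v_6 < v_7 < v_8 < v_9. Listing each simplex with vertices in this order, K has dimension 2 with simplices:

  0-simplices (10): [v_0], [v_1], [v_2], [v_3], [v_4], [v_5], [v_6], [v_7], [v_8], [v_9]
  1-simplices (18): (18 of them)
  2-simplices (5): [v_0,v_3,v_4], [v_0,v_3,v_5], [v_0,v_3,v_6], [v_0,v_6,v_9], [v_1,v_3,v_5]

giving chain groups C_0 ≅ Z^10, C_1 ≅ Z^18, C_2 ≅ Z^5.

The boundary map ∂_1: C_1 → C_0 is given by ∂[p,q] = [q] − [p].
This gives a 10×18 integer matrix of rank 9; reducing to Smith normal form yields diagonal entries (1,1,1,1,1,1,1,1,1).

Boundary ∂_2: C_2 → C_1 maps a triangle to the signed sum of its edges. For instance
  ∂[v_0,v_3,v_4] = [v_3,v_4] − [v_0,v_4] + [v_0,v_3],
  ∂[v_0,v_3,v_5] = [v_3,v_5] − [v_0,v_5] + [v_0,v_3].
As a 18×5 matrix over Z this has rank 5, with invariant factors (1,1,1,1,1).

Now H_k = ker ∂_k / im ∂_{k+1}, so:

  H_0: rank C_0 − rank ∂_1 = 10 − 9 = 1, and the invariant factors of ∂_1 are all 1, so H_0 = Z.
  H_1: rank ker ∂_1 − rank ∂_2 = (18 − 9) − 5 = 4, and the invariant factors of ∂_2 are all 1, so H_1 = Z^4.
  H_2: rank ker ∂_2 − rank ∂_3 = (5 − 5) − 0 = 0, and there is no ∂_3, so H_2 = 0.

As a check, the Euler characteristic is 10 − 18 + 5 = -3, which agrees with 1 − 4 + 0 = -3.

Hence the Betti numbers are b_0 = 1, b_1 = 4, b_2 = 0.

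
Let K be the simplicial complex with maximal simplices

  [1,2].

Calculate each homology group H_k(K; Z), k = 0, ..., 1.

Fix the vertex order 1 < 2 and write every simplex with vertices in increasing order. Then dim K = 1 and the simplices of K are:

  0-simplices (2): [1], [2]
  1-simplices (1): [1,2]

so the chain groups are C_0 ≅ Z^2, C_1 ≅ Z^1.

Boundary ∂_1: C_1 → C_0 maps an edge to its endpoints' difference, ∂[p,q] = q − p. For instance
  ∂[1,2] = [2] − [1].
This gives a 2×1 integer matrix of rank 1; reducing to Smith normal form yields diagonal entries (1).

Computing H_k = (kernel of ∂_k) / (image of ∂_{k+1}):

  H_0: rank C_0 − rank ∂_1 = 2 − 1 = 1, and the invariant factors of ∂_1 are all 1, so H_0 ≅ Z.
  H_1: rank ker ∂_1 − rank ∂_2 = (1 − 1) − 0 = 0, and there is no ∂_2, so H_1 ≅ 0.

H_0 ≅ Z,  H_1 = 0.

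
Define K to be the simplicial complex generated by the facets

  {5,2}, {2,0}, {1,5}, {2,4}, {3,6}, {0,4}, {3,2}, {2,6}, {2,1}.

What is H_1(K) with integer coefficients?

Order the vertices as 0 < 1 < 2 < 3 < 4 < 5 < 6. Listing each simplex with vertices in this order, K has dimension 1 with simplices:

  0-simplices (7): [0], [1], [2], [3], [4], [5], [6]
  1-simplices (9): [0,2], [0,4], [1,2], [1,5], [2,3], [2,4], [2,5], [2,6], [3,6]

so the chain groups are C_0 ≅ Z^7, C_1 ≅ Z^9.

The boundary map ∂_1: C_1 → C_0 maps an edge to its endpoints' difference, ∂[p,q] = q − p.
This gives a 7×9 integer matrix of rank 6; reducing to Smith normal form yields diagonal entries (1,1,1,1,1,1).

Reading off H_k = ker ∂_k / im ∂_{k+1}:

  H_1: rank ker ∂_1 − rank ∂_2 = (9 − 6) − 0 = 3, and there is no ∂_2, so H_1 ≅ Z^3.

(K is a triangulation of a wedge of 3 circles.)

H_1 = Z^3.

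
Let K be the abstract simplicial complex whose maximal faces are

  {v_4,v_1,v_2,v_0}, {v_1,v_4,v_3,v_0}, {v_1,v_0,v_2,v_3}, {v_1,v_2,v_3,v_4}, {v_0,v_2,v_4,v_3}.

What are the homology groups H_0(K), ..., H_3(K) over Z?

H_0 = Z,  H_1 = 0,  H_2 = 0,  H_3 = Z.

Take the total order v_0 < v_1 < v_2 < v_3 < v_4 on the vertex set. Then K (dimension 3) consists of the simplices:

  0-simplices (5): [v_0], [v_1], [v_2], [v_3], [v_4]
  1-simplices (10): [v_0,v_1], [v_0,v_2], [v_0,v_3], [v_0,v_4], [v_1,v_2], [v_1,v_3], [v_1,v_4], [v_2,v_3], [v_2,v_4], [v_3,v_4]
  2-simplices (10): [v_0,v_1,v_2], [v_0,v_1,v_3], [v_0,v_1,v_4], [v_0,v_2,v_3], [v_0,v_2,v_4], [v_0,v_3,v_4], [v_1,v_2,v_3], [v_1,v_2,v_4], [v_1,v_3,v_4], [v_2,v_3,v_4]
  3-simplices (5): [v_0,v_1,v_2,v_3], [v_0,v_1,v_2,v_4], [v_0,v_1,v_3,v_4], [v_0,v_2,v_3,v_4], [v_1,v_2,v_3,v_4]

giving chain groups C_0 ≅ Z^5, C_1 ≅ Z^10, C_2 ≅ Z^10, C_3 ≅ Z^5.

The boundary map ∂_1: C_1 → C_0 maps an edge to its endpoints' difference, ∂[p,q] = q − p. For instance
  ∂[v_0,v_4] = [v_4] − [v_0].
The 5×10 boundary matrix has rank 4 and Smith normal form diag(1,1,1,1).

∂_2: C_2 → C_1 maps a triangle to the signed sum of its edges. For instance
  ∂[v_0,v_1,v_4] = [v_1,v_4] − [v_0,v_4] + [v_0,v_1],
  ∂[v_0,v_1,v_2] = [v_1,v_2] − [v_0,v_2] + [v_0,v_1].
The resulting 10×10 matrix has rank 6, and its Smith normal form has invariant factors (1,1,1,1,1,1).

The boundary map ∂_3: C_3 → C_2 sends each 3-simplex σ to the alternating sum Σ_i (−1)^i (σ with its i-th vertex removed). For instance
  ∂[v_0,v_1,v_3,v_4] = [v_1,v_3,v_4] − [v_0,v_3,v_4] + [v_0,v_1,v_4] − [v_0,v_1,v_3],
  ∂[v_0,v_1,v_2,v_4] = [v_1,v_2,v_4] − [v_0,v_2,v_4] + [v_0,v_1,v_4] − [v_0,v_1,v_2].
The 10×5 boundary matrix has rank 4 and Smith normal form diag(1,1,1,1).

Computing H_k = (kernel of ∂_k) / (image of ∂_{k+1}):

  H_0: rank C_0 − rank ∂_1 = 5 − 4 = 1, and the invariant factors of ∂_1 are all 1, so H_0 ≅ Z.
  H_1: rank ker ∂_1 − rank ∂_2 = (10 − 4) − 6 = 0, and the invariant factors of ∂_2 are all 1, so H_1 ≅ 0.
  H_2: rank ker ∂_2 − rank ∂_3 = (10 − 6) − 4 = 0, and the invariant factors of ∂_3 are all 1, so H_2 ≅ 0.
  H_3: rank ker ∂_3 − rank ∂_4 = (5 − 4) − 0 = 1, and there is no ∂_4, so H_3 ≅ Z.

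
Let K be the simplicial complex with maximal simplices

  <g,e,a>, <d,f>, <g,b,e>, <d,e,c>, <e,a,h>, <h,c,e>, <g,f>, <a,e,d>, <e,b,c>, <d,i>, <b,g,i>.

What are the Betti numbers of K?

We work with the vertex ordering a < b < c < d < e < f < g < h < i. The simplices of K, each written with vertices in increasing order, are:

  0-simplices (9): a, b, c, d, e, f, g, h, i
  1-simplices (18): ad, ae, ag, ah, bc, be, bg, bi, cd, ce, ch, de, df, di, eg, eh, fg, gi
  2-simplices (8): ade, aeg, aeh, bce, beg, bgi, cde, ceh

Hence C_0 ≅ Z^9, C_1 ≅ Z^18, C_2 ≅ Z^8.

The boundary map ∂_1: C_1 → C_0 maps an edge to its endpoints' difference, ∂[p,q] = q − p.
This gives a 9×18 integer matrix of rank 8; reducing to Smith normal form yields diagonal entries (1,1,1,1,1,1,1,1).

The boundary map ∂_2: C_2 → C_1 maps a triangle to the signed sum of its edges. For instance
  ∂ade = de − ae + ad,
  ∂ceh = eh − ch + ce.
As a 18×8 matrix over Z this has rank 8, with invariant factors (1,1,1,1,1,1,1,1).

From H_k ≅ ker(∂_k) / im(∂_{k+1}) we obtain:

  H_0: rank C_0 − rank ∂_1 = 9 − 8 = 1, and the invariant factors of ∂_1 are all 1, so H_0 ≅ Z.
  H_1: rank ker ∂_1 − rank ∂_2 = (18 − 8) − 8 = 2, and the invariant factors of ∂_2 are all 1, so H_1 ≅ Z^2.
  H_2: rank ker ∂_2 − rank ∂_3 = (8 − 8) − 0 = 0, and there is no ∂_3, so H_2 ≅ 0.

Hence the Betti numbers are b_0 = 1, b_1 = 2, b_2 = 0.

b_0 = 1, b_1 = 2, b_2 = 0.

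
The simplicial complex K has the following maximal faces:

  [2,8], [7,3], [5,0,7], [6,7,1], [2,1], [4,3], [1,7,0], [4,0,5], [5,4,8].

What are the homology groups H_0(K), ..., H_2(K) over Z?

We work with the vertex ordering 0 < 1 < 2 < 3 < 4 < 5 < 6 < 7 < 8. The simplices of K, each written with vertices in increasing order, are:

  0-simplices (9): [0], [1], [2], [3], [4], [5], [6], [7], [8]
  1-simplices (15): [0,1], [0,4], [0,5], [0,7], [1,2], [1,6], [1,7], [2,8], [3,4], [3,7], [4,5], [4,8], [5,7], [5,8], [6,7]
  2-simplices (5): [0,1,7], [0,4,5], [0,5,7], [1,6,7], [4,5,8]

giving chain groups C_0 ≅ Z^9, C_1 ≅ Z^15, C_2 ≅ Z^5.

∂_1: C_1 → C_0 is given by ∂[p,q] = [q] − [p]. For instance
  ∂[3,4] = [4] − [3].
As a 9×15 matrix over Z this has rank 8, with invariant factors (1,1,1,1,1,1,1,1).

Boundary ∂_2: C_2 → C_1 sends each 2-simplex [p,q,r] to [q,r] − [p,r] + [p,q]. For instance
  ∂[1,6,7] = [6,7] − [1,7] + [1,6],
  ∂[0,4,5] = [4,5] − [0,5] + [0,4].
This gives a 15×5 integer matrix of rank 5; reducing to Smith normal form yields diagonal entries (1,1,1,1,1).

Computing H_k = (kernel of ∂_k) / (image of ∂_{k+1}):

  H_0: rank C_0 − rank ∂_1 = 9 − 8 = 1, and the invariant factors of ∂_1 are all 1, so H_0 ≅ Z.
  H_1: rank ker ∂_1 − rank ∂_2 = (15 − 8) − 5 = 2, and the invariant factors of ∂_2 are all 1, so H_1 ≅ Z^2.
  H_2: rank ker ∂_2 − rank ∂_3 = (5 − 5) − 0 = 0, and there is no ∂_3, so H_2 ≅ 0.

As a check, the Euler characteristic is 9 − 15 + 5 = -1, which agrees with 1 − 2 + 0 = -1.

H_0 = Z,  H_1 = Z^2,  H_2 = 0.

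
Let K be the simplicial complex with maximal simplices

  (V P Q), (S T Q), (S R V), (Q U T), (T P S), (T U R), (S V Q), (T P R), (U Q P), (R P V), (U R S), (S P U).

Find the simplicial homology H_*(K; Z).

H_0 ≅ Z,  H_1 ≅ Z_2,  H_2 = 0.

K has 7 vertices, 18 edges, 12 triangles.
rank ∂_0 = 0, rank ∂_1 = 6 ⇒ b_0 = 7 − 0 − 6 = 1; all invariant factors of ∂_1 are 1 so no torsion. So H_0 ≅ Z.
rank ∂_1 = 6, rank ∂_2 = 12 ⇒ b_1 = 18 − 6 − 12 = 0; ∂_2 has invariant factor(s) [2] giving torsion. So H_1 ≅ Z_2.
rank ∂_2 = 12, rank ∂_3 = 0 ⇒ b_2 = 12 − 12 − 0 = 0. So H_2 ≅ 0.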